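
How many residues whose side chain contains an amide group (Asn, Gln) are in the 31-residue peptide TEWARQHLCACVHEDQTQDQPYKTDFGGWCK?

4

Matching residues: Q6, Q16, Q18, Q20.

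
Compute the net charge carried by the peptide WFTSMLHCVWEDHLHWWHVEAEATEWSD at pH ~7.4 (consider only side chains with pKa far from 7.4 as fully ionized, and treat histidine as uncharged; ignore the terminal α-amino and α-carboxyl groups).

The side chains ionized at physiological pH are Lys/Arg (+1) and Asp/Glu (−1); with His treated as neutral, nothing else contributes.
Positive (K, R): none → +0.
Negative (D, E): E11, D12, E20, E22, E25, D28 → −6.
Net charge = (+0) + (−6) = −6.

-6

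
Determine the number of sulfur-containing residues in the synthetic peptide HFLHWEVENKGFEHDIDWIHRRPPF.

0

Cysteine (C, thiol) and methionine (M, thioether) are the two sulfur-containing amino acids.
None of the 25 residues belong to this group.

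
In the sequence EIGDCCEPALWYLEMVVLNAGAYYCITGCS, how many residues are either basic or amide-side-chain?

Basic: H, K, R. Amide-side-chain: N, Q.
Basic residues here: none (0).
Amide-side-chain residues here: N19 (1).
The two groups share no amino acid, so total = 0 + 1 = 1.

1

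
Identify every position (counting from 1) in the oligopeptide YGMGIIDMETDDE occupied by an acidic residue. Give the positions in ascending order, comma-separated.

7, 9, 11, 12, 13

Matching residues: D7, E9, D11, D12, E13.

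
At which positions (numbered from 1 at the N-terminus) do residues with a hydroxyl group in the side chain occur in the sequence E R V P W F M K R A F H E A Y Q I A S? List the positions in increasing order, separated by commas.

15, 19

The –OH-bearing residues are Ser, Thr (aliphatic alcohols), and Tyr (phenol).
Matching residues: Y15, S19.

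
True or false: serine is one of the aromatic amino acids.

False

Phenylalanine (F), tryptophan (W), and tyrosine (Y) have aromatic ring side chains.
Serine is not in this group.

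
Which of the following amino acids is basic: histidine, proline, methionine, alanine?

histidine

K, R, and H are the three residues with basic side chains (ε-amine, guanidinium, and imidazole respectively).
Of the listed options, only histidine belongs to this group.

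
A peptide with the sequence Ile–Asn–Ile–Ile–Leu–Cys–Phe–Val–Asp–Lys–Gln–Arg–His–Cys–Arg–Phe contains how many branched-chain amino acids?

Valine (V), leucine (L), and isoleucine (I) are the branched-chain amino acids.
Matching residues: Ile1, Ile3, Ile4, Leu5, Val8.

5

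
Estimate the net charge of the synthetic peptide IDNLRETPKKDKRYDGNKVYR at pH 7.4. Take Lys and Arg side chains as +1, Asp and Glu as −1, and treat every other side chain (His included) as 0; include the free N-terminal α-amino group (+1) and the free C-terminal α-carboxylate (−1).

+3

Positive (K, R): R5, K9, K10, K12, R13, K18, R21 → +7.
Negative (D, E): D2, E6, D11, D15 → −4.
The N-terminus (+1) and C-terminus (−1) cancel.
Net charge = (+7) + (−4) = +3.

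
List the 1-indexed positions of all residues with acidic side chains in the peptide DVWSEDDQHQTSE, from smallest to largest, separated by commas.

Only D (aspartate) and E (glutamate) carry a side-chain carboxylic acid.
Matching residues: D1, E5, D6, D7, E13.

1, 5, 6, 7, 13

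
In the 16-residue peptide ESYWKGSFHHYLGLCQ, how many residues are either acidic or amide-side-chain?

Acidic: D, E. Amide-side-chain: N, Q.
Acidic residues here: E1 (1).
Amide-side-chain residues here: Q16 (1).
The two groups share no amino acid, so total = 1 + 1 = 2.

2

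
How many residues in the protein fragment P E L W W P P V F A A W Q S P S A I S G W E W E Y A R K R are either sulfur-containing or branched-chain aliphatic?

Sulfur-containing: C, M. Branched-chain aliphatic: I, L, V.
Sulfur-containing residues here: none (0).
Branched-chain aliphatic residues here: L3, V8, I18 (3).
The two groups share no amino acid, so total = 0 + 3 = 3.

3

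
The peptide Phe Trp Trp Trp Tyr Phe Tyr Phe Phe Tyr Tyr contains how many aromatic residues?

F, W, and Y each carry an aromatic ring on the side chain.
Matching residues: Phe1, Trp2, Trp3, Trp4, Tyr5, Phe6, Tyr7, Phe8, Phe9, Tyr10, Tyr11.

11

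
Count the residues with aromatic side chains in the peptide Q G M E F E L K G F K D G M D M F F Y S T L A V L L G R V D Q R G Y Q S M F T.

F, W, and Y each carry an aromatic ring on the side chain.
Matching residues: F5, F10, F17, F18, Y19, Y34, F38.

7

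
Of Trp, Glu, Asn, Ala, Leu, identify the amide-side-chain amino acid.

The amide-side-chain residues are Asn (N) and Gln (Q).
Of the listed options, only Asn belongs to this group.

Asn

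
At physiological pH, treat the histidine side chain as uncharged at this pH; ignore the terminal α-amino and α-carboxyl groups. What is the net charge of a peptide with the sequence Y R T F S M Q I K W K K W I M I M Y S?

At pH ~7.4 the Lys and Arg side chains are protonated (+1), the Asp and Glu side chains are deprotonated (−1), and with His taken as neutral all other side chains carry no charge.
Positive (K, R): R2, K9, K11, K12 → +4.
Negative (D, E): none → −0.
Net charge = (+4) + (−0) = +4.

+4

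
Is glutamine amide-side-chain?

Only N (asparagine) and Q (glutamine) carry a side-chain carboxamide.
Glutamine is in this group.

Yes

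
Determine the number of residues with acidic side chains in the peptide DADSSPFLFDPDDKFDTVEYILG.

7

The acidic residues are Asp (D) and Glu (E), whose side chains end in a carboxylate group.
Matching residues: D1, D3, D10, D12, D13, D16, E19.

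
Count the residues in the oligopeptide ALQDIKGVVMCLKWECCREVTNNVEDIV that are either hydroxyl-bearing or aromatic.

2

Hydroxyl-bearing: S, T, Y. Aromatic: F, W, Y.
Hydroxyl-bearing residues here: T21 (1).
Aromatic residues here: W14 (1).
(Y belongs to both groups, but none appear in this sequence.) Total = 1 + 1 = 2.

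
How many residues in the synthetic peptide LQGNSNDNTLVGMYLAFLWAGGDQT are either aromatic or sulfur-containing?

4

Aromatic: F, W, Y. Sulfur-containing: C, M.
Aromatic residues here: Y14, F17, W19 (3).
Sulfur-containing residues here: M13 (1).
The two groups share no amino acid, so total = 3 + 1 = 4.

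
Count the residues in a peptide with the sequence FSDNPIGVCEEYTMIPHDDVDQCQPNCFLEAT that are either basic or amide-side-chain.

Basic: H, K, R. Amide-side-chain: N, Q.
Basic residues here: H17 (1).
Amide-side-chain residues here: N4, Q22, Q24, N26 (4).
The two groups share no amino acid, so total = 1 + 4 = 5.

5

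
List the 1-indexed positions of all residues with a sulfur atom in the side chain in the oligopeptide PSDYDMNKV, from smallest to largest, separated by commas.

6

The sulfur-bearing residues are cysteine (–SH) and methionine (–S–CH₃).
Matching residues: M6.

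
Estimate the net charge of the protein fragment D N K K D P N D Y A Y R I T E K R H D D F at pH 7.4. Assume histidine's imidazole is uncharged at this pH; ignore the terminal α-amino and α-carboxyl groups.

At pH ~7.4 the Lys and Arg side chains are protonated (+1), the Asp and Glu side chains are deprotonated (−1), and with His taken as neutral all other side chains carry no charge.
Positive (K, R): K3, K4, R12, K16, R17 → +5.
Negative (D, E): D1, D5, D8, E15, D19, D20 → −6.
Net charge = (+5) + (−6) = −1.

-1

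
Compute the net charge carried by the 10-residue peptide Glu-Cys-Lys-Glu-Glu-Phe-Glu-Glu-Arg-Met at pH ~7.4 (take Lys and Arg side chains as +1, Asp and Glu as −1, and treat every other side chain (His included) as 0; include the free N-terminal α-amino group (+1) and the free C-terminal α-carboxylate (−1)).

-3

Positive (K, R): Lys3, Arg9 → +2.
Negative (D, E): Glu1, Glu4, Glu5, Glu7, Glu8 → −5.
The N-terminus (+1) and C-terminus (−1) cancel.
Net charge = (+2) + (−5) = −3.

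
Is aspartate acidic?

Yes

Only D (aspartate) and E (glutamate) carry a side-chain carboxylic acid.
Aspartate is in this group.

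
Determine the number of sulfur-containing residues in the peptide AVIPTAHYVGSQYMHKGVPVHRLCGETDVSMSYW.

3

Cysteine (C, thiol) and methionine (M, thioether) are the two sulfur-containing amino acids.
Matching residues: M14, C24, M31.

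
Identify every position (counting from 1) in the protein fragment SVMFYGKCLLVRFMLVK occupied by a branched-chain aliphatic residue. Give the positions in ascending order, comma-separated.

Valine (V), leucine (L), and isoleucine (I) are the branched-chain amino acids.
Matching residues: V2, L9, L10, V11, L15, V16.

2, 9, 10, 11, 15, 16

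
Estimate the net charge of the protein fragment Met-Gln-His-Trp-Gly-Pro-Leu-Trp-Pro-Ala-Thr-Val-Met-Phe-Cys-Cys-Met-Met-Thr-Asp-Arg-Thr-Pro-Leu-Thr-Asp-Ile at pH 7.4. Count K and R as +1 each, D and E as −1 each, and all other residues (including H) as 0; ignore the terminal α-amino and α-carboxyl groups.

Positive (K, R): Arg21 → +1.
Negative (D, E): Asp20, Asp26 → −2.
Net charge = (+1) + (−2) = −1.

-1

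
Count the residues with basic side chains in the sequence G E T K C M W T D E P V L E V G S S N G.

1

Lysine (K), arginine (R), and histidine (H) have basic, nitrogen-containing side chains.
Matching residues: K4.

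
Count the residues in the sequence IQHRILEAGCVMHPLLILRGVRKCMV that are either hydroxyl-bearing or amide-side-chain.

Hydroxyl-bearing: S, T, Y. Amide-side-chain: N, Q.
Hydroxyl-bearing residues here: none (0).
Amide-side-chain residues here: Q2 (1).
The two groups share no amino acid, so total = 0 + 1 = 1.

1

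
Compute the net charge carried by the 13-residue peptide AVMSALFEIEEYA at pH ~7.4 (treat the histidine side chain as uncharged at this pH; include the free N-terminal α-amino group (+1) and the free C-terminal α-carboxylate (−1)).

The side chains ionized at physiological pH are Lys/Arg (+1) and Asp/Glu (−1); with His treated as neutral, nothing else contributes.
Positive (K, R): none → +0.
Negative (D, E): E8, E10, E11 → −3.
The N-terminus (+1) and C-terminus (−1) cancel.
Net charge = (+0) + (−3) = −3.

-3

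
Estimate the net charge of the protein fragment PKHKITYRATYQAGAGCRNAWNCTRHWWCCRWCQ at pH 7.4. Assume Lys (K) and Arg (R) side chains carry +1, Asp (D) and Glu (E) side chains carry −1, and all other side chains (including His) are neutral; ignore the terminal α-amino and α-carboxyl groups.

Positive (K, R): K2, K4, R8, R18, R25, R31 → +6.
Negative (D, E): none → −0.
Net charge = (+6) + (−0) = +6.

+6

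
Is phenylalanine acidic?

Aspartate (D) and glutamate (E) have carboxylic-acid side chains and are the acidic amino acids.
Phenylalanine is not in this group.

No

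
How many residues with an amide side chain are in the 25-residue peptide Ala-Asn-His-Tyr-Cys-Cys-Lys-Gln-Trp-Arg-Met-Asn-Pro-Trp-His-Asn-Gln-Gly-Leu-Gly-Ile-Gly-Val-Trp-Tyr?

5

Only N (asparagine) and Q (glutamine) carry a side-chain carboxamide.
Matching residues: Asn2, Gln8, Asn12, Asn16, Gln17.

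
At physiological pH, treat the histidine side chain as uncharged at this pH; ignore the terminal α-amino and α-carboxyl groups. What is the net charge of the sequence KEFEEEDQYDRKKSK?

At pH ~7.4 the Lys and Arg side chains are protonated (+1), the Asp and Glu side chains are deprotonated (−1), and with His taken as neutral all other side chains carry no charge.
Positive (K, R): K1, R11, K12, K13, K15 → +5.
Negative (D, E): E2, E4, E5, E6, D7, D10 → −6.
Net charge = (+5) + (−6) = −1.

-1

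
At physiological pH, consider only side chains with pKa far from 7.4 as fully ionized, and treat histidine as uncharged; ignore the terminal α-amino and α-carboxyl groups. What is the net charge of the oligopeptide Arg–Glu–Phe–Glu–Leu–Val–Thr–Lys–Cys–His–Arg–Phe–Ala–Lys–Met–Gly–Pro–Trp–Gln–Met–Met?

The side chains ionized at physiological pH are Lys/Arg (+1) and Asp/Glu (−1); with His treated as neutral, nothing else contributes.
Positive (K, R): Arg1, Lys8, Arg11, Lys14 → +4.
Negative (D, E): Glu2, Glu4 → −2.
Net charge = (+4) + (−2) = +2.

+2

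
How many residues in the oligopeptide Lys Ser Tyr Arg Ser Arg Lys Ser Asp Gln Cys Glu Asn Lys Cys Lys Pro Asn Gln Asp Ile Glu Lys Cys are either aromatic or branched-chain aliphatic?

2

Aromatic: F, W, Y. Branched-chain aliphatic: I, L, V.
Aromatic residues here: Tyr3 (1).
Branched-chain aliphatic residues here: Ile21 (1).
The two groups share no amino acid, so total = 1 + 1 = 2.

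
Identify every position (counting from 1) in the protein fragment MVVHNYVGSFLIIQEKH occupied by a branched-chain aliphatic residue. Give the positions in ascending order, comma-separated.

The BCAAs are Val, Leu, and Ile — aliphatic side chains with a branch point.
Matching residues: V2, V3, V7, L11, I12, I13.

2, 3, 7, 11, 12, 13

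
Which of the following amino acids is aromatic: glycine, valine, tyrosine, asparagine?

The aromatic amino acids are Phe (F, benzyl), Trp (W, indole), and Tyr (Y, phenol).
Of the listed options, only tyrosine belongs to this group.

tyrosine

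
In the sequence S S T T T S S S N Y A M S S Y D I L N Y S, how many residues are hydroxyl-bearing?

S, T, and Y are the three residues with a side-chain hydroxyl.
Matching residues: S1, S2, T3, T4, T5, S6, S7, S8, Y10, S13, S14, Y15, Y20, S21.

14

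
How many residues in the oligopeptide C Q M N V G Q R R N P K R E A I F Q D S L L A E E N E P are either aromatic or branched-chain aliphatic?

5

Aromatic: F, W, Y. Branched-chain aliphatic: I, L, V.
Aromatic residues here: F17 (1).
Branched-chain aliphatic residues here: V5, I16, L21, L22 (4).
The two groups share no amino acid, so total = 1 + 4 = 5.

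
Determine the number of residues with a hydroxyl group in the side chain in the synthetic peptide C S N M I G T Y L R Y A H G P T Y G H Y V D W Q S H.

The –OH-bearing residues are Ser, Thr (aliphatic alcohols), and Tyr (phenol).
Matching residues: S2, T7, Y8, Y11, T16, Y17, Y20, S25.

8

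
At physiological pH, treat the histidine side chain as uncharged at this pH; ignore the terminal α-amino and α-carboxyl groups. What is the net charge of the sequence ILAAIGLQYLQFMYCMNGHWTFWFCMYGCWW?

Near pH 7.4, K and R contribute +1 each, D and E contribute −1 each, and every other side chain (His included, as stated) is uncharged.
Positive (K, R): none → +0.
Negative (D, E): none → −0.
Net charge = (+0) + (−0) = 0.

0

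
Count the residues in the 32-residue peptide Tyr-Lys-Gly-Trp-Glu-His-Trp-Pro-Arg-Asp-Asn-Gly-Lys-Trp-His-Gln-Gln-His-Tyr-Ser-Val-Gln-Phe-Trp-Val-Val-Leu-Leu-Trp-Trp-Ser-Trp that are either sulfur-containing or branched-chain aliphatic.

Sulfur-containing: C, M. Branched-chain aliphatic: I, L, V.
Sulfur-containing residues here: none (0).
Branched-chain aliphatic residues here: Val21, Val25, Val26, Leu27, Leu28 (5).
The two groups share no amino acid, so total = 0 + 5 = 5.

5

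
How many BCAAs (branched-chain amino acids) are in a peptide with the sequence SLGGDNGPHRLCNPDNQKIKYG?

V, L, and I make up the branched-chain aliphatic group.
Matching residues: L2, L11, I19.

3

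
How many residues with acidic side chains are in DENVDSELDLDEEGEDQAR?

10

Only D (aspartate) and E (glutamate) carry a side-chain carboxylic acid.
Matching residues: D1, E2, D5, E7, D9, D11, E12, E13, E15, D16.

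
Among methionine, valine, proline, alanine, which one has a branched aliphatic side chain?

V, L, and I make up the branched-chain aliphatic group.
Of the listed options, only valine belongs to this group.

valine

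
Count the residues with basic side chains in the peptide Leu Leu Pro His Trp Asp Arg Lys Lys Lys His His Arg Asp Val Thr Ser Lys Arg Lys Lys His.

13

The basic amino acids are Lys (K), Arg (R), and His (H).
Matching residues: His4, Arg7, Lys8, Lys9, Lys10, His11, His12, Arg13, Lys18, Arg19, Lys20, Lys21, His22.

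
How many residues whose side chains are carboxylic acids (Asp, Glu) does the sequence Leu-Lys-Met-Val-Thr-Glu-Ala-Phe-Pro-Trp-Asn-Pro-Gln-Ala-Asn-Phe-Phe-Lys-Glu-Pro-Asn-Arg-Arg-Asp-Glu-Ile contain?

4

Matching residues: Glu6, Glu19, Asp24, Glu25.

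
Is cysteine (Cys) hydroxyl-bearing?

No

The –OH-bearing residues are Ser, Thr (aliphatic alcohols), and Tyr (phenol).
Cysteine is not in this group.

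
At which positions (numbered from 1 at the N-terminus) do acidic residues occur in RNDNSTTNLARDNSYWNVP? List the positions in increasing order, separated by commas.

3, 12

The acidic residues are Asp (D) and Glu (E), whose side chains end in a carboxylate group.
Matching residues: D3, D12.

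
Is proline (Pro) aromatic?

Phenylalanine (F), tryptophan (W), and tyrosine (Y) have aromatic ring side chains.
Proline is not in this group.

No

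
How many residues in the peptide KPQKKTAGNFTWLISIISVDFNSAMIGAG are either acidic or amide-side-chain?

Acidic: D, E. Amide-side-chain: N, Q.
Acidic residues here: D20 (1).
Amide-side-chain residues here: Q3, N9, N22 (3).
The two groups share no amino acid, so total = 1 + 3 = 4.

4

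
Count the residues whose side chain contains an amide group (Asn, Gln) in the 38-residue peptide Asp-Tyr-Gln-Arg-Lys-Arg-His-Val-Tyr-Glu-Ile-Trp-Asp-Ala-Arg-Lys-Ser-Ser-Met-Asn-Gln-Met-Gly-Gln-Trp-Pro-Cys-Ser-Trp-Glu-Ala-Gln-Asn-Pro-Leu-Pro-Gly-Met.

Matching residues: Gln3, Asn20, Gln21, Gln24, Gln32, Asn33.

6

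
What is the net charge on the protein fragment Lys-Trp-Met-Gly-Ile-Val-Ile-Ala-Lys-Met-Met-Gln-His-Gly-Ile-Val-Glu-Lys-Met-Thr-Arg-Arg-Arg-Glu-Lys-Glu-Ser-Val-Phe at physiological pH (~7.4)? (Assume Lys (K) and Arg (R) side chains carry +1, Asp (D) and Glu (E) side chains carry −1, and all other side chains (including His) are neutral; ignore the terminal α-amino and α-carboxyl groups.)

Positive (K, R): Lys1, Lys9, Lys18, Arg21, Arg22, Arg23, Lys25 → +7.
Negative (D, E): Glu17, Glu24, Glu26 → −3.
Net charge = (+7) + (−3) = +4.

+4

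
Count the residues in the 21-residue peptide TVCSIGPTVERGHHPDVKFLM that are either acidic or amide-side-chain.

2

Acidic: D, E. Amide-side-chain: N, Q.
Acidic residues here: E10, D16 (2).
Amide-side-chain residues here: none (0).
The two groups share no amino acid, so total = 2 + 0 = 2.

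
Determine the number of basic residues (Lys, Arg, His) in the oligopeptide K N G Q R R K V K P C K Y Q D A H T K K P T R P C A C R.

Matching residues: K1, R5, R6, K7, K9, K12, H17, K19, K20, R23, R28.

11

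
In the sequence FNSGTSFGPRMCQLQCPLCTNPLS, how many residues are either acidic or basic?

Acidic: D, E. Basic: H, K, R.
Acidic residues here: none (0).
Basic residues here: R10 (1).
The two groups share no amino acid, so total = 0 + 1 = 1.

1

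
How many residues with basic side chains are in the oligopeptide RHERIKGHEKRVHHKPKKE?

12

K, R, and H are the three residues with basic side chains (ε-amine, guanidinium, and imidazole respectively).
Matching residues: R1, H2, R4, K6, H8, K10, R11, H13, H14, K15, K17, K18.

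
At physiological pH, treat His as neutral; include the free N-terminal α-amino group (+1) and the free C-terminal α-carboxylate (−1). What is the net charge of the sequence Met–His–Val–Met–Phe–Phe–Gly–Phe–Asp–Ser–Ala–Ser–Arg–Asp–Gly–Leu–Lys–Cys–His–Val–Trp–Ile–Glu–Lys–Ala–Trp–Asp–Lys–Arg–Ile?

+1

The side chains ionized at physiological pH are Lys/Arg (+1) and Asp/Glu (−1); with His treated as neutral, nothing else contributes.
Positive (K, R): Arg13, Lys17, Lys24, Lys28, Arg29 → +5.
Negative (D, E): Asp9, Asp14, Glu23, Asp27 → −4.
The N-terminus (+1) and C-terminus (−1) cancel.
Net charge = (+5) + (−4) = +1.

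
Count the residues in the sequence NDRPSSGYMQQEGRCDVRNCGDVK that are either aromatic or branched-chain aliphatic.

Aromatic: F, W, Y. Branched-chain aliphatic: I, L, V.
Aromatic residues here: Y8 (1).
Branched-chain aliphatic residues here: V17, V23 (2).
The two groups share no amino acid, so total = 1 + 2 = 3.

3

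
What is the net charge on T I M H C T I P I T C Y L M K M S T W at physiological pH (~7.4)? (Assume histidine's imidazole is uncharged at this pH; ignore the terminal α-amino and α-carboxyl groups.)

At pH ~7.4 the Lys and Arg side chains are protonated (+1), the Asp and Glu side chains are deprotonated (−1), and with His taken as neutral all other side chains carry no charge.
Positive (K, R): K15 → +1.
Negative (D, E): none → −0.
Net charge = (+1) + (−0) = +1.

+1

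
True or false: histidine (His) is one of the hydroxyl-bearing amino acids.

Serine (S), threonine (T), and tyrosine (Y) each carry a hydroxyl group on the side chain.
Histidine is not in this group.

False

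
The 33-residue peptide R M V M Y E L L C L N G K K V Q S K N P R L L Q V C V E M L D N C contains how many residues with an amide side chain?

5

The amide-side-chain residues are Asn (N) and Gln (Q).
Matching residues: N11, Q16, N19, Q24, N32.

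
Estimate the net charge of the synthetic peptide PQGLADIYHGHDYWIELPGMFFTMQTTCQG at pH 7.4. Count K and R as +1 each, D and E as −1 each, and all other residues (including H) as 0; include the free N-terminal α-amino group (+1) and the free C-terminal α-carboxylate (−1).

Positive (K, R): none → +0.
Negative (D, E): D6, D12, E16 → −3.
The N-terminus (+1) and C-terminus (−1) cancel.
Net charge = (+0) + (−3) = −3.

-3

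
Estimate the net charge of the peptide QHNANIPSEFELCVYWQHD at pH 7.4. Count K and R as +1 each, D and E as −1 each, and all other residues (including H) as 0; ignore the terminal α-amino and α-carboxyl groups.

-3

Positive (K, R): none → +0.
Negative (D, E): E9, E11, D19 → −3.
Net charge = (+0) + (−3) = −3.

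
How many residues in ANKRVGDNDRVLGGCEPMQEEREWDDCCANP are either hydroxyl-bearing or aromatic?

1

Hydroxyl-bearing: S, T, Y. Aromatic: F, W, Y.
Hydroxyl-bearing residues here: none (0).
Aromatic residues here: W24 (1).
(Y belongs to both groups, but none appear in this sequence.) Total = 0 + 1 = 1.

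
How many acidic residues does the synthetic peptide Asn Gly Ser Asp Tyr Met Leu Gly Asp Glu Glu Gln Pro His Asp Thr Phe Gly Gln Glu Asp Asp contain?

The acidic residues are Asp (D) and Glu (E), whose side chains end in a carboxylate group.
Matching residues: Asp4, Asp9, Glu10, Glu11, Asp15, Glu20, Asp21, Asp22.

8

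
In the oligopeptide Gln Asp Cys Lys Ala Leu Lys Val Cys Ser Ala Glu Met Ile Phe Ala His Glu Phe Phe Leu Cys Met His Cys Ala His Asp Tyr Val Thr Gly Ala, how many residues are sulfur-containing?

6

Cysteine (C, thiol) and methionine (M, thioether) are the two sulfur-containing amino acids.
Matching residues: Cys3, Cys9, Met13, Cys22, Met23, Cys25.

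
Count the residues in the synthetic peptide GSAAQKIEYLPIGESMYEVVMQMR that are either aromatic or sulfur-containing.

5

Aromatic: F, W, Y. Sulfur-containing: C, M.
Aromatic residues here: Y9, Y17 (2).
Sulfur-containing residues here: M16, M21, M23 (3).
The two groups share no amino acid, so total = 2 + 3 = 5.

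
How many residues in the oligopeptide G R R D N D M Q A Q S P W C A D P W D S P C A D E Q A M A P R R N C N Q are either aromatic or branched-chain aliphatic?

2

Aromatic: F, W, Y. Branched-chain aliphatic: I, L, V.
Aromatic residues here: W13, W18 (2).
Branched-chain aliphatic residues here: none (0).
The two groups share no amino acid, so total = 2 + 0 = 2.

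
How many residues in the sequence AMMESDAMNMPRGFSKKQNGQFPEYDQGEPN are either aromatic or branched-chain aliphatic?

3

Aromatic: F, W, Y. Branched-chain aliphatic: I, L, V.
Aromatic residues here: F14, F22, Y25 (3).
Branched-chain aliphatic residues here: none (0).
The two groups share no amino acid, so total = 3 + 0 = 3.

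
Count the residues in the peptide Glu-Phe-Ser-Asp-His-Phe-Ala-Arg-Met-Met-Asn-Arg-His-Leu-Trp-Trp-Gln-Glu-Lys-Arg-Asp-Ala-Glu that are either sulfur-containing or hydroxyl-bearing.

3

Sulfur-containing: C, M. Hydroxyl-bearing: S, T, Y.
Sulfur-containing residues here: Met9, Met10 (2).
Hydroxyl-bearing residues here: Ser3 (1).
The two groups share no amino acid, so total = 2 + 1 = 3.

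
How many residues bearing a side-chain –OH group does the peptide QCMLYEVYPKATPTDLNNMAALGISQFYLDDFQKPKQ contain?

S, T, and Y are the three residues with a side-chain hydroxyl.
Matching residues: Y5, Y8, T12, T14, S25, Y28.

6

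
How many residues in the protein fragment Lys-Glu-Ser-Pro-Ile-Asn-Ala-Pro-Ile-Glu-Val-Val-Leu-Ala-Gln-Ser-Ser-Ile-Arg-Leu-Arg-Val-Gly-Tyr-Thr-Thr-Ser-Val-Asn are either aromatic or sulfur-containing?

1

Aromatic: F, W, Y. Sulfur-containing: C, M.
Aromatic residues here: Tyr24 (1).
Sulfur-containing residues here: none (0).
The two groups share no amino acid, so total = 1 + 0 = 1.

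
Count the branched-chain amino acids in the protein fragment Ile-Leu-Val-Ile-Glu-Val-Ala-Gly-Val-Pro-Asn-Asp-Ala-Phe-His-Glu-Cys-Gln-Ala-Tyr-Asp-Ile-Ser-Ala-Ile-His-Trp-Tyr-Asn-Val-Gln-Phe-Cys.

9

The BCAAs are Val, Leu, and Ile — aliphatic side chains with a branch point.
Matching residues: Ile1, Leu2, Val3, Ile4, Val6, Val9, Ile22, Ile25, Val30.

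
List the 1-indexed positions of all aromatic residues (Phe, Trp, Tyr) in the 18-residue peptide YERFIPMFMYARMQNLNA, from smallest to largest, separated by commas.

Matching residues: Y1, F4, F8, Y10.

1, 4, 8, 10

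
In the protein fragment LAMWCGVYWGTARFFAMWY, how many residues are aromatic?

F, W, and Y each carry an aromatic ring on the side chain.
Matching residues: W4, Y8, W9, F14, F15, W18, Y19.

7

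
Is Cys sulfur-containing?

The sulfur-bearing residues are cysteine (–SH) and methionine (–S–CH₃).
Cysteine is in this group.

Yes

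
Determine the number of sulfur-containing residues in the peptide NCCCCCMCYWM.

Only Cys (C) and Met (M) have a sulfur atom in the side chain.
Matching residues: C2, C3, C4, C5, C6, M7, C8, M11.

8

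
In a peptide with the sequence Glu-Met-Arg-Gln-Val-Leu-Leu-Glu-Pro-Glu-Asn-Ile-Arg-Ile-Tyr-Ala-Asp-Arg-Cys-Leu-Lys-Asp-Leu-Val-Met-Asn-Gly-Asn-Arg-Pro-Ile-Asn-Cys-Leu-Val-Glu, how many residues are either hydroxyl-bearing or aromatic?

Hydroxyl-bearing: S, T, Y. Aromatic: F, W, Y.
Hydroxyl-bearing residues here: Tyr15 (1).
Aromatic residues here: Tyr15 (1).
Y is in both groups, so the 1 Y residue must not be double-counted.
Total = 1 + 1 − 1 = 1.

1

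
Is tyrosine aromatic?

The aromatic amino acids are Phe (F, benzyl), Trp (W, indole), and Tyr (Y, phenol).
Tyrosine is in this group.

Yes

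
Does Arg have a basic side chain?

Yes

K, R, and H are the three residues with basic side chains (ε-amine, guanidinium, and imidazole respectively).
Arginine is in this group.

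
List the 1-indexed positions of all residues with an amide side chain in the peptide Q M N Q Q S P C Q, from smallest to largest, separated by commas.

The amide-side-chain residues are Asn (N) and Gln (Q).
Matching residues: Q1, N3, Q4, Q5, Q9.

1, 3, 4, 5, 9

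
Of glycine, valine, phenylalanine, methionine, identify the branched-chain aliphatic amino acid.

valine

V, L, and I make up the branched-chain aliphatic group.
Of the listed options, only valine belongs to this group.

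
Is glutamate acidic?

Yes

Only D (aspartate) and E (glutamate) carry a side-chain carboxylic acid.
Glutamate is in this group.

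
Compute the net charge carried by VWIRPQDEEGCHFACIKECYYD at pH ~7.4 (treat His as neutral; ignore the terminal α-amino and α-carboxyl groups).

-3

Near pH 7.4, K and R contribute +1 each, D and E contribute −1 each, and every other side chain (His included, as stated) is uncharged.
Positive (K, R): R4, K17 → +2.
Negative (D, E): D7, E8, E9, E18, D22 → −5.
Net charge = (+2) + (−5) = −3.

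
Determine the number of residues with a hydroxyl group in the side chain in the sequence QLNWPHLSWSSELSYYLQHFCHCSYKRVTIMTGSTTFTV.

S, T, and Y are the three residues with a side-chain hydroxyl.
Matching residues: S8, S10, S11, S14, Y15, Y16, S24, Y25, T29, T32, S34, T35, T36, T38.

14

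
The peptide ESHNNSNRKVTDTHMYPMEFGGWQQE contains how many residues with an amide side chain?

The amide-side-chain residues are Asn (N) and Gln (Q).
Matching residues: N4, N5, N7, Q24, Q25.

5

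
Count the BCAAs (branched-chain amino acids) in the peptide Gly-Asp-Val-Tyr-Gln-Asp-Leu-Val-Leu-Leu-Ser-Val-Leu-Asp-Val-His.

The BCAAs are Val, Leu, and Ile — aliphatic side chains with a branch point.
Matching residues: Val3, Leu7, Val8, Leu9, Leu10, Val12, Leu13, Val15.

8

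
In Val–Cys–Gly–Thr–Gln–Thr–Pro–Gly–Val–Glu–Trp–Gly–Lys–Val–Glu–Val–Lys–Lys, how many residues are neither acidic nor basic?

13

Acidic: D, E. Basic: K, R, H. All other residues are neither.
Matching residues: Val1, Cys2, Gly3, Thr4, Gln5, Thr6, Pro7, Gly8, Val9, Trp11, Gly12, Val14, Val16.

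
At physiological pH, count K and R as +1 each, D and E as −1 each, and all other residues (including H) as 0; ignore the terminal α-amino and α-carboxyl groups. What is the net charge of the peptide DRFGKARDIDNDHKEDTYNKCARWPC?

Positive (K, R): R2, K5, R7, K14, K20, R23 → +6.
Negative (D, E): D1, D8, D10, D12, E15, D16 → −6.
Net charge = (+6) + (−6) = 0.

0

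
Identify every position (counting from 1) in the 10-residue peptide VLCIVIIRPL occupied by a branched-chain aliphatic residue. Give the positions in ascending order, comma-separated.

Matching residues: V1, L2, I4, V5, I6, I7, L10.

1, 2, 4, 5, 6, 7, 10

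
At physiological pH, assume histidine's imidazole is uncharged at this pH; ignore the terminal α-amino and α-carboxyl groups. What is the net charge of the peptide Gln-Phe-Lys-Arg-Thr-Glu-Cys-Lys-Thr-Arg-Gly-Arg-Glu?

+3

The side chains ionized at physiological pH are Lys/Arg (+1) and Asp/Glu (−1); with His treated as neutral, nothing else contributes.
Positive (K, R): Lys3, Arg4, Lys8, Arg10, Arg12 → +5.
Negative (D, E): Glu6, Glu13 → −2.
Net charge = (+5) + (−2) = +3.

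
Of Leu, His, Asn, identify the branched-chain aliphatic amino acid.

The BCAAs are Val, Leu, and Ile — aliphatic side chains with a branch point.
Of the listed options, only Leu belongs to this group.

Leu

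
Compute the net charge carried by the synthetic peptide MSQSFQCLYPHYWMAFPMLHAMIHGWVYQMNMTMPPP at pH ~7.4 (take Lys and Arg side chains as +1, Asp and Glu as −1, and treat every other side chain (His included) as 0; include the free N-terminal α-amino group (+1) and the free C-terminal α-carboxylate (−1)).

0

Positive (K, R): none → +0.
Negative (D, E): none → −0.
The N-terminus (+1) and C-terminus (−1) cancel.
Net charge = (+0) + (−0) = 0.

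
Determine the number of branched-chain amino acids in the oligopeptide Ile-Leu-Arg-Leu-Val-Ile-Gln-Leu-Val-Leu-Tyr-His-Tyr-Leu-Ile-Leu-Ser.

11

V, L, and I make up the branched-chain aliphatic group.
Matching residues: Ile1, Leu2, Leu4, Val5, Ile6, Leu8, Val9, Leu10, Leu14, Ile15, Leu16.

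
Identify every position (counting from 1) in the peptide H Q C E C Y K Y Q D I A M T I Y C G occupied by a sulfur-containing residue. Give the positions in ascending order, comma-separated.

3, 5, 13, 17

Only Cys (C) and Met (M) have a sulfur atom in the side chain.
Matching residues: C3, C5, M13, C17.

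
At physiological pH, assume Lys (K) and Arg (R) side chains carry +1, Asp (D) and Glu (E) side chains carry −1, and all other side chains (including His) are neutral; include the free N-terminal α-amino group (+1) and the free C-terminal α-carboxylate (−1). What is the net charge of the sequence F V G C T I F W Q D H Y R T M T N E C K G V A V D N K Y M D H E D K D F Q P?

-3

Positive (K, R): R13, K20, K27, K34 → +4.
Negative (D, E): D10, E18, D25, D30, E32, D33, D35 → −7.
The N-terminus (+1) and C-terminus (−1) cancel.
Net charge = (+4) + (−7) = −3.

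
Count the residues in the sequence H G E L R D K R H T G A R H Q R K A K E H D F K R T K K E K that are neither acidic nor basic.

Acidic: D, E. Basic: K, R, H. All other residues are neither.
Matching residues: G2, L4, T10, G11, A12, Q15, A18, F23, T26.

9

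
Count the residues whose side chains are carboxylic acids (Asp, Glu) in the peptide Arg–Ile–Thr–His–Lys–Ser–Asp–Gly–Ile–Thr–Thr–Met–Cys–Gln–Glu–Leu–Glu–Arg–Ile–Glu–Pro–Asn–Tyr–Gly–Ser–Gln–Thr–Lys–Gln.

Matching residues: Asp7, Glu15, Glu17, Glu20.

4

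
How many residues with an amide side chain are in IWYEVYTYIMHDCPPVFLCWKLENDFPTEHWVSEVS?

1

The amide-side-chain residues are Asn (N) and Gln (Q).
Matching residues: N24.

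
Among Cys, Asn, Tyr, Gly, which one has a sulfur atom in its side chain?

Cys

Cysteine (C, thiol) and methionine (M, thioether) are the two sulfur-containing amino acids.
Of the listed options, only Cys belongs to this group.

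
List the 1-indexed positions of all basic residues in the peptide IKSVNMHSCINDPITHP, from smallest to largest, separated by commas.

Lysine (K), arginine (R), and histidine (H) have basic, nitrogen-containing side chains.
Matching residues: K2, H7, H16.

2, 7, 16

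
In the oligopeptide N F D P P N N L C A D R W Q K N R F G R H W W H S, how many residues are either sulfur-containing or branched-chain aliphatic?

Sulfur-containing: C, M. Branched-chain aliphatic: I, L, V.
Sulfur-containing residues here: C9 (1).
Branched-chain aliphatic residues here: L8 (1).
The two groups share no amino acid, so total = 1 + 1 = 2.

2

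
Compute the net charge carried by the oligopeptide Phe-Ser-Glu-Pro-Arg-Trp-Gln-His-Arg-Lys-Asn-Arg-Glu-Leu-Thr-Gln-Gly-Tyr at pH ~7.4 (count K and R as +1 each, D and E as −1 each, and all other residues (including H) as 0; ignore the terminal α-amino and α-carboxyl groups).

Positive (K, R): Arg5, Arg9, Lys10, Arg12 → +4.
Negative (D, E): Glu3, Glu13 → −2.
Net charge = (+4) + (−2) = +2.

+2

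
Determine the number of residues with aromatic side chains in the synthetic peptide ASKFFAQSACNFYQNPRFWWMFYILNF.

F, W, and Y each carry an aromatic ring on the side chain.
Matching residues: F4, F5, F12, Y13, F18, W19, W20, F22, Y23, F27.

10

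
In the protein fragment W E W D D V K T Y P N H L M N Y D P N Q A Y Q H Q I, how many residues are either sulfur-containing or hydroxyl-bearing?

Sulfur-containing: C, M. Hydroxyl-bearing: S, T, Y.
Sulfur-containing residues here: M14 (1).
Hydroxyl-bearing residues here: T8, Y9, Y16, Y22 (4).
The two groups share no amino acid, so total = 1 + 4 = 5.

5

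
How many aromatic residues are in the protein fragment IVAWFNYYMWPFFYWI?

The aromatic amino acids are Phe (F, benzyl), Trp (W, indole), and Tyr (Y, phenol).
Matching residues: W4, F5, Y7, Y8, W10, F12, F13, Y14, W15.

9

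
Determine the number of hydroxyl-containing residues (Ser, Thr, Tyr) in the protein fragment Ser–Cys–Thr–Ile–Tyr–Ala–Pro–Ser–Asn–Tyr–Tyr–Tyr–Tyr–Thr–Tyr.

10

Matching residues: Ser1, Thr3, Tyr5, Ser8, Tyr10, Tyr11, Tyr12, Tyr13, Thr14, Tyr15.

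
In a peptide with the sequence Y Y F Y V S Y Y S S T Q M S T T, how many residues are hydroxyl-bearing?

S, T, and Y are the three residues with a side-chain hydroxyl.
Matching residues: Y1, Y2, Y4, S6, Y7, Y8, S9, S10, T11, S14, T15, T16.

12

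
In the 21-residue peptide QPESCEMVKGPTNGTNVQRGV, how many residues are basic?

The basic amino acids are Lys (K), Arg (R), and His (H).
Matching residues: K9, R19.

2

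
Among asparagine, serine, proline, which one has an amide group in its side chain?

asparagine

The amide-side-chain residues are Asn (N) and Gln (Q).
Of the listed options, only asparagine belongs to this group.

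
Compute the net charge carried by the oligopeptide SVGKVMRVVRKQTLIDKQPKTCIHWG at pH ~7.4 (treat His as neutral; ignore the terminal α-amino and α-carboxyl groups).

Near pH 7.4, K and R contribute +1 each, D and E contribute −1 each, and every other side chain (His included, as stated) is uncharged.
Positive (K, R): K4, R7, R10, K11, K17, K20 → +6.
Negative (D, E): D16 → −1.
Net charge = (+6) + (−1) = +5.

+5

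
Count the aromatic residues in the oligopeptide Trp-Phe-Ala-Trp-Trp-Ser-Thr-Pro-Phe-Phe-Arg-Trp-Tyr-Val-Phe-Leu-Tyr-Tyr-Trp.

12

F, W, and Y each carry an aromatic ring on the side chain.
Matching residues: Trp1, Phe2, Trp4, Trp5, Phe9, Phe10, Trp12, Tyr13, Phe15, Tyr17, Tyr18, Trp19.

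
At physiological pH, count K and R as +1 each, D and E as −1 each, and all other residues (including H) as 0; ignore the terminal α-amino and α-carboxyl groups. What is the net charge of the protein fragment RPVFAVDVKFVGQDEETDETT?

-4

Positive (K, R): R1, K9 → +2.
Negative (D, E): D7, D14, E15, E16, D18, E19 → −6.
Net charge = (+2) + (−6) = −4.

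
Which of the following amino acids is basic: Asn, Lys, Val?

Lys

Lysine (K), arginine (R), and histidine (H) have basic, nitrogen-containing side chains.
Of the listed options, only Lys belongs to this group.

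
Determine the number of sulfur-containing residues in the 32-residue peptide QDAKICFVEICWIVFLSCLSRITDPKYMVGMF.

Cysteine (C, thiol) and methionine (M, thioether) are the two sulfur-containing amino acids.
Matching residues: C6, C11, C18, M28, M31.

5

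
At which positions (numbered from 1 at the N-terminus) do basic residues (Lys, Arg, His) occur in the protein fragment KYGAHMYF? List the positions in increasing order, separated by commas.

Matching residues: K1, H5.

1, 5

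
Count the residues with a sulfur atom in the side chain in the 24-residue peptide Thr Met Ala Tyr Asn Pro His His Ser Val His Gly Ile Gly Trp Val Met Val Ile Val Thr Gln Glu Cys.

3

Only Cys (C) and Met (M) have a sulfur atom in the side chain.
Matching residues: Met2, Met17, Cys24.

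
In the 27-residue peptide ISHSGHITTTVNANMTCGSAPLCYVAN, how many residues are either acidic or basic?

2

Acidic: D, E. Basic: H, K, R.
Acidic residues here: none (0).
Basic residues here: H3, H6 (2).
The two groups share no amino acid, so total = 0 + 2 = 2.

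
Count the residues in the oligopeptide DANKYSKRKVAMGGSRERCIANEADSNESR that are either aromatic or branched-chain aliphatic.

Aromatic: F, W, Y. Branched-chain aliphatic: I, L, V.
Aromatic residues here: Y5 (1).
Branched-chain aliphatic residues here: V10, I20 (2).
The two groups share no amino acid, so total = 1 + 2 = 3.

3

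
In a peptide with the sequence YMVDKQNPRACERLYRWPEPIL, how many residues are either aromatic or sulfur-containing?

Aromatic: F, W, Y. Sulfur-containing: C, M.
Aromatic residues here: Y1, Y15, W17 (3).
Sulfur-containing residues here: M2, C11 (2).
The two groups share no amino acid, so total = 3 + 2 = 5.

5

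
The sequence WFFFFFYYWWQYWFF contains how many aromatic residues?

Phenylalanine (F), tryptophan (W), and tyrosine (Y) have aromatic ring side chains.
Matching residues: W1, F2, F3, F4, F5, F6, Y7, Y8, W9, W10, Y12, W13, F14, F15.

14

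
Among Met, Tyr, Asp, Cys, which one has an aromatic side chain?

F, W, and Y each carry an aromatic ring on the side chain.
Of the listed options, only Tyr belongs to this group.

Tyr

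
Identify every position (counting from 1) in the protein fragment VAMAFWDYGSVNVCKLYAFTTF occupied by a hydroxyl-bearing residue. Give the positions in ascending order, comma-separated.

The –OH-bearing residues are Ser, Thr (aliphatic alcohols), and Tyr (phenol).
Matching residues: Y8, S10, Y17, T20, T21.

8, 10, 17, 20, 21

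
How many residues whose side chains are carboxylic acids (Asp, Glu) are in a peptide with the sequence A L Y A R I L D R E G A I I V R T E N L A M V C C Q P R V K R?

3

Matching residues: D8, E10, E18.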